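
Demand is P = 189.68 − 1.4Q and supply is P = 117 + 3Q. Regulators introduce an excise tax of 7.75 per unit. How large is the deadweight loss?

Competitive equilibrium: 189.68 − 1.4Q = 117 + 3Q → Q* = 16.5182, P* = 166.5545.
With the tax, the buyer price exceeds the seller price by 7.75: (189.68 − 1.4Q) − (117 + 3Q) = 7.75 → Q' = 14.7568.
ΔQ = 16.5182 − 14.7568 = 1.7614; the wedge equals the tax, 7.75.
Deadweight loss = ½ × 1.7614 × 7.75 = 6.83.

6.83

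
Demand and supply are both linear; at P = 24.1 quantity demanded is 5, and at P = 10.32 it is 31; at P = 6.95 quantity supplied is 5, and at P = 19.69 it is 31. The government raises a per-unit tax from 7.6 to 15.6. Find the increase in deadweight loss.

90.98

Demand slope = (10.32 − 24.1)/(31 − 5) = −0.53, so P = 26.75 − 0.53Q.
Supply slope = (19.69 − 6.95)/(31 − 5) = 0.49, so P = 4.5 + 0.49Q.
Competitive equilibrium: 26.75 − 0.53Q = 4.5 + 0.49Q → Q* = 21.8137, P* = 15.1887.
For a per-unit tax t: ΔQ = t/1.02, so DWL = ½·t·(t/1.02) = t²/2.04.
At t = 7.6: DWL = 28.314. At t = 15.6: DWL = 119.294.
Increase = 119.294 − 28.314 = 90.98.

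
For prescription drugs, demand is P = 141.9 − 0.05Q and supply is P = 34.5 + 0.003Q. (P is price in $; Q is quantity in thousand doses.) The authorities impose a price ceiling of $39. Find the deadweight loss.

Competitive equilibrium: 141.9 − 0.05Q = 34.5 + 0.003Q → Q* = 2026.4151, P* = 40.5792.
At the ceiling P = 39, quantity supplied = (39 − 34.5)/0.003 = 1500.
Willingness to pay at Q' = 1500: 141.9 − 0.05·1500 = 66.9.
ΔQ = 2026.4151 − 1500 = 526.4151; wedge = 66.9 − 39 = 27.9.
Welfare loss = ½ × 526.4151 × 27.9 = $7343.49 thousand.

$7343.49 thousand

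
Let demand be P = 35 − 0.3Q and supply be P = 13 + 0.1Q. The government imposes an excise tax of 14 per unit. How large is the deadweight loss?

Competitive equilibrium: 35 − 0.3Q = 13 + 0.1Q → Q* = 55, P* = 18.5.
With the tax, the buyer price exceeds the seller price by 14: (35 − 0.3Q) − (13 + 0.1Q) = 14 → Q' = 20.
ΔQ = 55 − 20 = 35; the wedge equals the tax, 14.
DWL = ½ × 35 × 14 = 245.

245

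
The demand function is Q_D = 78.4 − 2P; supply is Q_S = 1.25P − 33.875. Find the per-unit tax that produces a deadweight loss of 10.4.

In inverse form: demand P = 39.2 − 0.5Q, supply P = 27.1 + 0.8Q.
Competitive equilibrium: 39.2 − 0.5Q = 27.1 + 0.8Q → Q* = 9.3077, P* = 34.5462.
A tax t gives ΔQ = t/1.3 and wedge t, so DWL = t²/2.6.
t²/2.6 = 10.4 → t² = 27.04 → t = 5.2.

5.2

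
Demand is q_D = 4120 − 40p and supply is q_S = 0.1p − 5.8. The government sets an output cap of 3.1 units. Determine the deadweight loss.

9.67

In inverse form: demand p = 103 − 0.025q, supply p = 58 + 10q.
Competitive equilibrium: 103 − 0.025q = 58 + 10q → q* = 4.4888, p* = 102.8878.
At q = 3.1: demand price = 103 − 0.025·3.1 = 102.9225; supply price = 58 + 10·3.1 = 89.
Δq = 4.4888 − 3.1 = 1.3888; wedge = 102.9225 − 89 = 13.9225.
The triangle = ½ × 1.3888 × 13.9225 = 9.67.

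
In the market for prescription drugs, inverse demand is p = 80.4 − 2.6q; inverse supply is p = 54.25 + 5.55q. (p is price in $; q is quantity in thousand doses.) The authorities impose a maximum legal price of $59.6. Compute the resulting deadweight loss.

$20.53 thousand

Competitive equilibrium: 80.4 − 2.6q = 54.25 + 5.55q → q* = 3.2086, p* = 72.0577.
At the ceiling p = 59.6, quantity supplied = (59.6 − 54.25)/5.55 = 0.964.
Willingness to pay at q' = 0.964: 80.4 − 2.6·0.964 = 77.8936.
Δq = 3.2086 − 0.964 = 2.2446; wedge = 77.8936 − 59.6 = 18.2936.
DWL = ½ × 2.2446 × 18.2936 = $20.53 thousand.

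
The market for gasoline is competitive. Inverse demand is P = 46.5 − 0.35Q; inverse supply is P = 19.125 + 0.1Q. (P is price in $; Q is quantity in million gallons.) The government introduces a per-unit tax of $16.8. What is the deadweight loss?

$313.60 million

Competitive equilibrium: 46.5 − 0.35Q = 19.125 + 0.1Q → Q* = 60.8333, P* = 25.2083.
With the tax, the buyer price exceeds the seller price by 16.8: (46.5 − 0.35Q) − (19.125 + 0.1Q) = 16.8 → Q' = 23.5.
ΔQ = 60.8333 − 23.5 = 37.3333; the wedge equals the tax, 16.8.
DWL = ½ × 37.3333 × 16.8 = $313.60 million.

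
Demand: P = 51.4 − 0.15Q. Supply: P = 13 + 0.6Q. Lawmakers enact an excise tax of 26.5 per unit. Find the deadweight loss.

Competitive equilibrium: 51.4 − 0.15Q = 13 + 0.6Q → Q* = 51.2, P* = 43.72.
With the tax, the buyer price exceeds the seller price by 26.5: (51.4 − 0.15Q) − (13 + 0.6Q) = 26.5 → Q' = 15.8667.
ΔQ = 51.2 − 15.8667 = 35.3333; the wedge equals the tax, 26.5.
The triangle = ½ × 35.3333 × 26.5 = 468.17.

468.17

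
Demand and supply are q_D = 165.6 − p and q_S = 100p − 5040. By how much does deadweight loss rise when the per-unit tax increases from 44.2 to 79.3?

In inverse form: demand p = 165.6 − q, supply p = 50.4 + 0.01q.
Competitive equilibrium: 165.6 − q = 50.4 + 0.01q → q* = 114.0594, p* = 51.5406.
For a per-unit tax t: Δq = t/1.01, so DWL = ½·t·(t/1.01) = t²/2.02.
At t = 44.2: DWL = 967.149. At t = 79.3: DWL = 3113.114.
Increase = 3113.114 − 967.149 = 2145.97.

2145.97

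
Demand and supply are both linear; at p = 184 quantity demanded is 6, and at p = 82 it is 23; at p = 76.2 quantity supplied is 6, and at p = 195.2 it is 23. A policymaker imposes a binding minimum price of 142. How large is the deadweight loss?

10.86

Demand slope = (82 − 184)/(23 − 6) = −6, so p = 220 − 6q.
Supply slope = (195.2 − 76.2)/(23 − 6) = 7, so p = 34.2 + 7q.
Competitive equilibrium: 220 − 6q = 34.2 + 7q → q* = 14.2923, p* = 134.2462.
At the floor p = 142, quantity demanded = (220 − 142)/6 = 13.
Sellers' marginal cost at q' = 13: 34.2 + 7·13 = 125.2.
Δq = 14.2923 − 13 = 1.2923; wedge = 142 − 125.2 = 16.8.
DWL = ½ × 1.2923 × 16.8 = 10.86.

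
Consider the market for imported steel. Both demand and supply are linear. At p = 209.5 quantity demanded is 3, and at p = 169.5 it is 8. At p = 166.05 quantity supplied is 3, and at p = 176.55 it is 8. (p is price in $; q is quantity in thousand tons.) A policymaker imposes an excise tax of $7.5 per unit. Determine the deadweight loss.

Demand slope = (169.5 − 209.5)/(8 − 3) = −8, so p = 233.5 − 8q.
Supply slope = (176.55 − 166.05)/(8 − 3) = 2.1, so p = 159.75 + 2.1q.
Competitive equilibrium: 233.5 − 8q = 159.75 + 2.1q → q* = 7.302, p* = 175.0842.
With the tax, the buyer price exceeds the seller price by 7.5: (233.5 − 8q) − (159.75 + 2.1q) = 7.5 → q' = 6.5594.
Δq = 7.302 − 6.5594 = 0.7426; the wedge equals the tax, 7.5.
The triangle = ½ × 0.7426 × 7.5 = $2.78 thousand.

$2.78 thousand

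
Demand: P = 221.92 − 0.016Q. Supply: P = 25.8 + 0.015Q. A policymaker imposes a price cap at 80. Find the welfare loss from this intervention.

Competitive equilibrium: 221.92 − 0.016Q = 25.8 + 0.015Q → Q* = 6326.45161, P* = 120.69677.
At the ceiling P = 80, quantity supplied = (80 − 25.8)/0.015 = 3613.33333.
Willingness to pay at Q' = 3613.33333: 221.92 − 0.016·3613.33333 = 164.10667.
ΔQ = 6326.45161 − 3613.33333 = 2713.11828; wedge = 164.10667 − 80 = 84.10667.
DWL = ½ × 2713.11828 × 84.10667 = 114095.67.

114095.67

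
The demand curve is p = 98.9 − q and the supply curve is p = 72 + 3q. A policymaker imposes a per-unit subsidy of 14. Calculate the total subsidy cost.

143.15

Competitive equilibrium: 98.9 − q = 72 + 3q → q* = 6.725, p* = 92.175.
The subsidy lowers effective supply by 14: p = 58 + 3q.
New quantity: 98.9 − q = 58 + 3q → q' = 10.225.
Total subsidy cost = 14 × 10.225 = 143.15.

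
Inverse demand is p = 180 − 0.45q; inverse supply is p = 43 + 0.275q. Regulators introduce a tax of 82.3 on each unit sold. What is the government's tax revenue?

Competitive equilibrium: 180 − 0.45q = 43 + 0.275q → q* = 188.96552, p* = 94.96552.
With the tax, the buyer price exceeds the seller price by 82.3: (180 − 0.45q) − (43 + 0.275q) = 82.3 → q' = 75.44828.
Tax revenue = 82.3 × 75.44828 = 6209.39.

6209.39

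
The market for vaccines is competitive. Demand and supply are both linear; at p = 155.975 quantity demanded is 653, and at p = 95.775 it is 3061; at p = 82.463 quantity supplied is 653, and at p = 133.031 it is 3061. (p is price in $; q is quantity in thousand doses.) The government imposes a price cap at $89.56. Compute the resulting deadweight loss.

$36522.60 thousand

Demand slope = (95.775 − 155.975)/(3061 − 653) = −0.025, so p = 172.3 − 0.025q.
Supply slope = (133.031 − 82.463)/(3061 − 653) = 0.021, so p = 68.75 + 0.021q.
Competitive equilibrium: 172.3 − 0.025q = 68.75 + 0.021q → q* = 2251.08696, p* = 116.02283.
At the ceiling p = 89.56, quantity supplied = (89.56 − 68.75)/0.021 = 990.95238.
Willingness to pay at q' = 990.95238: 172.3 − 0.025·990.95238 = 147.52619.
Δq = 2251.08696 − 990.95238 = 1260.13458; wedge = 147.52619 − 89.56 = 57.96619.
Deadweight loss = ½ × 1260.13458 × 57.96619 = $36522.60 thousand.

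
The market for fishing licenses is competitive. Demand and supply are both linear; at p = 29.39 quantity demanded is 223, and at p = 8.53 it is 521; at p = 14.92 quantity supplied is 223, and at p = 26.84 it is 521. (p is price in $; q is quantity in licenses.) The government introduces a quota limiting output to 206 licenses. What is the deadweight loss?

Demand slope = (8.53 − 29.39)/(521 − 223) = −0.07, so p = 45 − 0.07q.
Supply slope = (26.84 − 14.92)/(521 − 223) = 0.04, so p = 6 + 0.04q.
Competitive equilibrium: 45 − 0.07q = 6 + 0.04q → q* = 354.5455, p* = 20.1818.
At q = 206: demand price = 45 − 0.07·206 = 30.58; supply price = 6 + 0.04·206 = 14.24.
Δq = 354.5455 − 206 = 148.5455; wedge = 30.58 − 14.24 = 16.34.
Welfare loss = ½ × 148.5455 × 16.34 = $1213.62.

$1213.62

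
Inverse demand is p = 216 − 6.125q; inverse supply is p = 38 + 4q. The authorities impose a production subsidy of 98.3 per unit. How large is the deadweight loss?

477.18

Competitive equilibrium: 216 − 6.125q = 38 + 4q → q* = 17.5802, p* = 108.321.
The subsidy lowers effective supply by 98.3: p = 4q − 60.3.
New quantity: 216 − 6.125q = 4q − 60.3 → q' = 27.2889.
Overproduction Δq = 27.2889 − 17.5802 = 9.7087; wedge = subsidy = 98.3.
Welfare loss = ½ × 9.7087 × 98.3 = 477.18.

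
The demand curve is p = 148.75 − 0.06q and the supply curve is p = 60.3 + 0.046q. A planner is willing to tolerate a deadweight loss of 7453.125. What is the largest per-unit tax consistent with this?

Competitive equilibrium: 148.75 − 0.06q = 60.3 + 0.046q → q* = 834.434, p* = 98.684.
A tax t gives Δq = t/0.106 and wedge t, so DWL = t²/0.212.
t²/0.212 = 7453.125 → t² = 1580.0625 → t = 39.75.

39.75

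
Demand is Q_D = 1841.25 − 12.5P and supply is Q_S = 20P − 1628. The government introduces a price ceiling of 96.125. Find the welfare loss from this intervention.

In inverse form: demand P = 147.3 − 0.08Q, supply P = 81.4 + 0.05Q.
Competitive equilibrium: 147.3 − 0.08Q = 81.4 + 0.05Q → Q* = 506.9231, P* = 106.7462.
At the ceiling P = 96.125, quantity supplied = (96.125 − 81.4)/0.05 = 294.5.
Willingness to pay at Q' = 294.5: 147.3 − 0.08·294.5 = 123.74.
ΔQ = 506.9231 − 294.5 = 212.4231; wedge = 123.74 − 96.125 = 27.615.
DWL = ½ × 212.4231 × 27.615 = 2933.03.

2933.03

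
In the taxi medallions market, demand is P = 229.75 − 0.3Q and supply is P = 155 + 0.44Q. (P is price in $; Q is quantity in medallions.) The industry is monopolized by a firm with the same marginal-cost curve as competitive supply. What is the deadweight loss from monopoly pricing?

$314.15

Competitive equilibrium: 229.75 − 0.3Q = 155 + 0.44Q → Q* = 101.0135, P* = 199.4459.
Marginal revenue: MR = 229.75 − 0.6Q. Set MR = MC: 229.75 − 0.6Q = 155 + 0.44Q → Q_m = 71.875.
Price P_m = 229.75 − 0.3·71.875 = 208.1875; MC(Q_m) = 155 + 0.44·71.875 = 186.625.
Competitive Q* = 101.0135, so ΔQ = 29.1385; wedge = 208.1875 − 186.625 = 21.5625.
DWL = ½ × 29.1385 × 21.5625 = $314.15.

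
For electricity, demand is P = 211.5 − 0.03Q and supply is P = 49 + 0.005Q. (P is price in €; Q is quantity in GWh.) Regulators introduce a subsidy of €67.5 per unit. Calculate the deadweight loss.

€65089.29

Competitive equilibrium: 211.5 − 0.03Q = 49 + 0.005Q → Q* = 4642.8571, P* = 72.2143.
The subsidy lowers effective supply by 67.5: P = 0.005Q − 18.5.
New quantity: 211.5 − 0.03Q = 0.005Q − 18.5 → Q' = 6571.4286.
Overproduction ΔQ = 6571.4286 − 4642.8571 = 1928.5715; wedge = subsidy = 67.5.
The triangle = ½ × 1928.5715 × 67.5 = €65089.29.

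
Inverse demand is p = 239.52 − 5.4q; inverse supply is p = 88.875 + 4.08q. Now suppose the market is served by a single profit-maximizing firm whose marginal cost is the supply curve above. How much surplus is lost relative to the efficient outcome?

157.64

Competitive equilibrium: 239.52 − 5.4q = 88.875 + 4.08q → q* = 15.89082, p* = 153.70956.
Marginal revenue: MR = 239.52 − 10.8q. Set MR = MC: 239.52 − 10.8q = 88.875 + 4.08q → q_m = 10.12399.
Price p_m = 239.52 − 5.4·10.12399 = 184.85045; MC(q_m) = 88.875 + 4.08·10.12399 = 130.18088.
Competitive q* = 15.89082, so Δq = 5.76683; wedge = 184.85045 − 130.18088 = 54.66957.
Welfare loss = ½ × 5.76683 × 54.66957 = 157.64.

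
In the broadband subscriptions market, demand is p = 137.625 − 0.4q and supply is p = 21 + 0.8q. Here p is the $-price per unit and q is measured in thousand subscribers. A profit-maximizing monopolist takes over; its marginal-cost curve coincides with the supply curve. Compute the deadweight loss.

$354.20 thousand

Competitive equilibrium: 137.625 − 0.4q = 21 + 0.8q → q* = 97.1875, p* = 98.75.
Marginal revenue: MR = 137.625 − 0.8q. Set MR = MC: 137.625 − 0.8q = 21 + 0.8q → q_m = 72.8906.
Price p_m = 137.625 − 0.4·72.8906 = 108.4688; MC(q_m) = 21 + 0.8·72.8906 = 79.3125.
Competitive q* = 97.1875, so Δq = 24.2969; wedge = 108.4688 − 79.3125 = 29.1563.
The triangle = ½ × 24.2969 × 29.1563 = $354.20 thousand.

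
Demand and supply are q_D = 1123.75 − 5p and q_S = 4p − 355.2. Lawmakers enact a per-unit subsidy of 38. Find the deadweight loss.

1604.44

In inverse form: demand p = 224.75 − 0.2q, supply p = 88.8 + 0.25q.
Competitive equilibrium: 224.75 − 0.2q = 88.8 + 0.25q → q* = 302.11111, p* = 164.32778.
The subsidy lowers effective supply by 38: p = 50.8 + 0.25q.
New quantity: 224.75 − 0.2q = 50.8 + 0.25q → q' = 386.55556.
Overproduction Δq = 386.55556 − 302.11111 = 84.44445; wedge = subsidy = 38.
The triangle = ½ × 84.44445 × 38 = 1604.44.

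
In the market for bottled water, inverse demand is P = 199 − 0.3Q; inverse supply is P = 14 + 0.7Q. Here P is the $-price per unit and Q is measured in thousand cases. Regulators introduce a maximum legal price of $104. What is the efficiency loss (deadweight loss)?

$1592.09 thousand

Competitive equilibrium: 199 − 0.3Q = 14 + 0.7Q → Q* = 185, P* = 143.5.
At the ceiling P = 104, quantity supplied = (104 − 14)/0.7 = 128.5714.
Willingness to pay at Q' = 128.5714: 199 − 0.3·128.5714 = 160.4286.
ΔQ = 185 − 128.5714 = 56.4286; wedge = 160.4286 − 104 = 56.4286.
Welfare loss = ½ × 56.4286 × 56.4286 = $1592.09 thousand.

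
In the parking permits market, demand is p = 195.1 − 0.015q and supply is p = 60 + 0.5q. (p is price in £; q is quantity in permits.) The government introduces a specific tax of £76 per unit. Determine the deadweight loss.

Competitive equilibrium: 195.1 − 0.015q = 60 + 0.5q → q* = 262.3301, p* = 191.165.
With the tax, the buyer price exceeds the seller price by 76: (195.1 − 0.015q) − (60 + 0.5q) = 76 → q' = 114.7573.
Δq = 262.3301 − 114.7573 = 147.5728; the wedge equals the tax, 76.
The triangle = ½ × 147.5728 × 76 = £5607.77.

£5607.77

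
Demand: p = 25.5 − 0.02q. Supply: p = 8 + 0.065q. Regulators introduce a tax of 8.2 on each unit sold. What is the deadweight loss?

395.53

Competitive equilibrium: 25.5 − 0.02q = 8 + 0.065q → q* = 205.8824, p* = 21.3824.
With the tax, the buyer price exceeds the seller price by 8.2: (25.5 − 0.02q) − (8 + 0.065q) = 8.2 → q' = 109.4118.
Δq = 205.8824 − 109.4118 = 96.4706; the wedge equals the tax, 8.2.
The triangle = ½ × 96.4706 × 8.2 = 395.53.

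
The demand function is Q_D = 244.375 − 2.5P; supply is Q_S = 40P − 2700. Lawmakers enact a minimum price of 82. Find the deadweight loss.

In inverse form: demand P = 97.75 − 0.4Q, supply P = 67.5 + 0.025Q.
Competitive equilibrium: 97.75 − 0.4Q = 67.5 + 0.025Q → Q* = 71.1765, P* = 69.2794.
At the floor P = 82, quantity demanded = (97.75 − 82)/0.4 = 39.375.
Sellers' marginal cost at Q' = 39.375: 67.5 + 0.025·39.375 = 68.4844.
ΔQ = 71.1765 − 39.375 = 31.8015; wedge = 82 − 68.4844 = 13.5156.
Deadweight loss = ½ × 31.8015 × 13.5156 = 214.91.

214.91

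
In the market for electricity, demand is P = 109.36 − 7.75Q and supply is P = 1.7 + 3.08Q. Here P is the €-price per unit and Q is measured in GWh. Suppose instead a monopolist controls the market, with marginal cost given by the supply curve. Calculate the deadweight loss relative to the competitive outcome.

Competitive equilibrium: 109.36 − 7.75Q = 1.7 + 3.08Q → Q* = 9.9409, P* = 32.318.
Marginal revenue: MR = 109.36 − 15.5Q. Set MR = MC: 109.36 − 15.5Q = 1.7 + 3.08Q → Q_m = 5.7944.
Price P_m = 109.36 − 7.75·5.7944 = 64.4534; MC(Q_m) = 1.7 + 3.08·5.7944 = 19.5468.
Competitive Q* = 9.9409, so ΔQ = 4.1465; wedge = 64.4534 − 19.5468 = 44.9066.
DWL = ½ × 4.1465 × 44.9066 = €93.10.

€93.10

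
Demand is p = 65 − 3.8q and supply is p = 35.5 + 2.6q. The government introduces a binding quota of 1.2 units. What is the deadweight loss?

Competitive equilibrium: 65 − 3.8q = 35.5 + 2.6q → q* = 4.6094, p* = 47.4844.
At q = 1.2: demand price = 65 − 3.8·1.2 = 60.44; supply price = 35.5 + 2.6·1.2 = 38.62.
Δq = 4.6094 − 1.2 = 3.4094; wedge = 60.44 − 38.62 = 21.82.
Deadweight loss = ½ × 3.4094 × 21.82 = 37.20.

37.20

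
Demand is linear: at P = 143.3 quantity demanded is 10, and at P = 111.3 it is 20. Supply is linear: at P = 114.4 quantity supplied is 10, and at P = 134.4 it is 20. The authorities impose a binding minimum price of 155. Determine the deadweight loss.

220.73

Demand slope = (111.3 − 143.3)/(20 − 10) = −3.2, so P = 175.3 − 3.2Q.
Supply slope = (134.4 − 114.4)/(20 − 10) = 2, so P = 94.4 + 2Q.
Competitive equilibrium: 175.3 − 3.2Q = 94.4 + 2Q → Q* = 15.5577, P* = 125.5154.
At the floor P = 155, quantity demanded = (175.3 − 155)/3.2 = 6.3438.
Sellers' marginal cost at Q' = 6.3438: 94.4 + 2·6.3438 = 107.0876.
ΔQ = 15.5577 − 6.3438 = 9.2139; wedge = 155 − 107.0876 = 47.9124.
The triangle = ½ × 9.2139 × 47.9124 = 220.73.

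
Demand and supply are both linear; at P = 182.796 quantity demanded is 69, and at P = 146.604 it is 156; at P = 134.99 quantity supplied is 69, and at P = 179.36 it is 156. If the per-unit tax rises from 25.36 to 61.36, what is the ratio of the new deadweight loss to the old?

5.854

Demand slope = (146.604 − 182.796)/(156 − 69) = −0.416, so P = 211.5 − 0.416Q.
Supply slope = (179.36 − 134.99)/(156 − 69) = 0.51, so P = 99.8 + 0.51Q.
Competitive equilibrium: 211.5 − 0.416Q = 99.8 + 0.51Q → Q* = 120.6263, P* = 161.3194.
For a per-unit tax t: ΔQ = t/0.926, so DWL = ½·t·(t/0.926) = t²/1.852.
At t = 25.36: DWL = 347.262. At t = 61.36: DWL = 2032.964.
Ratio = (61.36/25.36)² = 5.854.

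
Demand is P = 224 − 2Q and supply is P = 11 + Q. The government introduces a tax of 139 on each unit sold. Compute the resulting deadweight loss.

Competitive equilibrium: 224 − 2Q = 11 + Q → Q* = 71, P* = 82.
With the tax, the buyer price exceeds the seller price by 139: (224 − 2Q) − (11 + Q) = 139 → Q' = 24.66667.
ΔQ = 71 − 24.66667 = 46.33333; the wedge equals the tax, 139.
The triangle = ½ × 46.33333 × 139 = 3220.17.

3220.17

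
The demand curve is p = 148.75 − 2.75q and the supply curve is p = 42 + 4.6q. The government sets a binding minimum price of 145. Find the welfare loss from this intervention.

636.47

Competitive equilibrium: 148.75 − 2.75q = 42 + 4.6q → q* = 14.52381, p* = 108.80952.
At the floor p = 145, quantity demanded = (148.75 − 145)/2.75 = 1.36364.
Sellers' marginal cost at q' = 1.36364: 42 + 4.6·1.36364 = 48.27274.
Δq = 14.52381 − 1.36364 = 13.16017; wedge = 145 − 48.27274 = 96.72726.
Deadweight loss = ½ × 13.16017 × 96.72726 = 636.47.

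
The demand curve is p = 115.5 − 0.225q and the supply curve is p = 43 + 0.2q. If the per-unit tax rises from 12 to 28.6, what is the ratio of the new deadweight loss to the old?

Competitive equilibrium: 115.5 − 0.225q = 43 + 0.2q → q* = 170.5882, p* = 77.1176.
For a per-unit tax t: Δq = t/0.425, so DWL = ½·t·(t/0.425) = t²/0.85.
At t = 12: DWL = 169.412. At t = 28.6: DWL = 962.306.
Ratio = (28.6/12)² = 5.680.

5.680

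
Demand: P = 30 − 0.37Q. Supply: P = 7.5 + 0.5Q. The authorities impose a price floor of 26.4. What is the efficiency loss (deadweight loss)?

Competitive equilibrium: 30 − 0.37Q = 7.5 + 0.5Q → Q* = 25.8621, P* = 20.431.
At the floor P = 26.4, quantity demanded = (30 − 26.4)/0.37 = 9.7297.
Sellers' marginal cost at Q' = 9.7297: 7.5 + 0.5·9.7297 = 12.3649.
ΔQ = 25.8621 − 9.7297 = 16.1324; wedge = 26.4 − 12.3649 = 14.0351.
DWL = ½ × 16.1324 × 14.0351 = 113.21.

113.21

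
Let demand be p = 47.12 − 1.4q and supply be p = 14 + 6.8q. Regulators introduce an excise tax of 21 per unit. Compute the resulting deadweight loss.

Competitive equilibrium: 47.12 − 1.4q = 14 + 6.8q → q* = 4.039, p* = 41.4654.
With the tax, the buyer price exceeds the seller price by 21: (47.12 − 1.4q) − (14 + 6.8q) = 21 → q' = 1.478.
Δq = 4.039 − 1.478 = 2.561; the wedge equals the tax, 21.
Welfare loss = ½ × 2.561 × 21 = 26.89.

26.89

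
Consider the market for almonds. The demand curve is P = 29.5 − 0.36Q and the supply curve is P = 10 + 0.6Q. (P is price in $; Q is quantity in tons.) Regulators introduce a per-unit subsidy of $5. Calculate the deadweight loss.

$13.02

Competitive equilibrium: 29.5 − 0.36Q = 10 + 0.6Q → Q* = 20.3125, P* = 22.1875.
The subsidy lowers effective supply by 5: P = 5 + 0.6Q.
New quantity: 29.5 − 0.36Q = 5 + 0.6Q → Q' = 25.5208.
Overproduction ΔQ = 25.5208 − 20.3125 = 5.2083; wedge = subsidy = 5.
The triangle = ½ × 5.2083 × 5 = $13.02.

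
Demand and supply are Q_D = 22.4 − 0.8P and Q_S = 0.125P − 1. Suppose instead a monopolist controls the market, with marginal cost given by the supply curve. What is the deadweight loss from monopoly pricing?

0.31

In inverse form: demand P = 28 − 1.25Q, supply P = 8 + 8Q.
Competitive equilibrium: 28 − 1.25Q = 8 + 8Q → Q* = 2.1622, P* = 25.2973.
Marginal revenue: MR = 28 − 2.5Q. Set MR = MC: 28 − 2.5Q = 8 + 8Q → Q_m = 1.9048.
Price P_m = 28 − 1.25·1.9048 = 25.619; MC(Q_m) = 8 + 8·1.9048 = 23.2384.
Competitive Q* = 2.1622, so ΔQ = 0.2574; wedge = 25.619 − 23.2384 = 2.3806.
The triangle = ½ × 0.2574 × 2.3806 = 0.31.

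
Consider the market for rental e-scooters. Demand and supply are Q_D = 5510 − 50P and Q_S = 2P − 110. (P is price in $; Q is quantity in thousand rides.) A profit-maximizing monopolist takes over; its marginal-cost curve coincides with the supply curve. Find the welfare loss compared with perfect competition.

In inverse form: demand P = 110.2 − 0.02Q, supply P = 55 + 0.5Q.
Competitive equilibrium: 110.2 − 0.02Q = 55 + 0.5Q → Q* = 106.1538, P* = 108.0769.
Marginal revenue: MR = 110.2 − 0.04Q. Set MR = MC: 110.2 − 0.04Q = 55 + 0.5Q → Q_m = 102.2222.
Price P_m = 110.2 − 0.02·102.2222 = 108.1556; MC(Q_m) = 55 + 0.5·102.2222 = 106.1111.
Competitive Q* = 106.1538, so ΔQ = 3.9316; wedge = 108.1556 − 106.1111 = 2.0445.
DWL = ½ × 3.9316 × 2.0445 = $4.02 thousand.

$4.02 thousand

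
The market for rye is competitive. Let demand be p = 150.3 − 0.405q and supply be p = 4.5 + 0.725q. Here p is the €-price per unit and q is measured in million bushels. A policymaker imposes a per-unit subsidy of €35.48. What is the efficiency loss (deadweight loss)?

€557 million

Competitive equilibrium: 150.3 − 0.405q = 4.5 + 0.725q → q* = 129.02655, p* = 98.04425.
The subsidy lowers effective supply by 35.48: p = 0.725q − 30.98.
New quantity: 150.3 − 0.405q = 0.725q − 30.98 → q' = 160.42478.
Overproduction Δq = 160.42478 − 129.02655 = 31.39823; wedge = subsidy = 35.48.
Deadweight loss = ½ × 31.39823 × 35.48 = €557 million.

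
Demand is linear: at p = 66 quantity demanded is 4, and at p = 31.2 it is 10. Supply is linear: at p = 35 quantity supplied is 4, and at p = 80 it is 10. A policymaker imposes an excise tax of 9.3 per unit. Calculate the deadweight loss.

Demand slope = (31.2 − 66)/(10 − 4) = −5.8, so p = 89.2 − 5.8q.
Supply slope = (80 − 35)/(10 − 4) = 7.5, so p = 5 + 7.5q.
Competitive equilibrium: 89.2 − 5.8q = 5 + 7.5q → q* = 6.3308, p* = 52.4812.
With the tax, the buyer price exceeds the seller price by 9.3: (89.2 − 5.8q) − (5 + 7.5q) = 9.3 → q' = 5.6316.
Δq = 6.3308 − 5.6316 = 0.6992; the wedge equals the tax, 9.3.
Deadweight loss = ½ × 0.6992 × 9.3 = 3.25.

3.25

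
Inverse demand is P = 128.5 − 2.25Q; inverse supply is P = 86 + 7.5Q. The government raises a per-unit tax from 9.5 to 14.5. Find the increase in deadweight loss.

Competitive equilibrium: 128.5 − 2.25Q = 86 + 7.5Q → Q* = 4.359, P* = 118.6923.
For a per-unit tax t: ΔQ = t/9.75, so DWL = ½·t·(t/9.75) = t²/19.5.
At t = 9.5: DWL = 4.628. At t = 14.5: DWL = 10.782.
Increase = 10.782 − 4.628 = 6.15.

6.15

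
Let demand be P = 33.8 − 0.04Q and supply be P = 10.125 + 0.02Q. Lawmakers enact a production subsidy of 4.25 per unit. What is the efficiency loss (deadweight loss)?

150.52

Competitive equilibrium: 33.8 − 0.04Q = 10.125 + 0.02Q → Q* = 394.5833, P* = 18.0167.
The subsidy lowers effective supply by 4.25: P = 5.875 + 0.02Q.
New quantity: 33.8 − 0.04Q = 5.875 + 0.02Q → Q' = 465.4167.
Overproduction ΔQ = 465.4167 − 394.5833 = 70.8334; wedge = subsidy = 4.25.
Welfare loss = ½ × 70.8334 × 4.25 = 150.52.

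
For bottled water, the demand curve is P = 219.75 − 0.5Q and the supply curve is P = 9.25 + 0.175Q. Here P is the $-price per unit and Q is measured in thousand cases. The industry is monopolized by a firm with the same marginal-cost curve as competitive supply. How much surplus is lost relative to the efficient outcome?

$5943.40 thousand

Competitive equilibrium: 219.75 − 0.5Q = 9.25 + 0.175Q → Q* = 311.8519, P* = 63.8241.
Marginal revenue: MR = 219.75 − Q. Set MR = MC: 219.75 − Q = 9.25 + 0.175Q → Q_m = 179.1489.
Price P_m = 219.75 − 0.5·179.1489 = 130.1756; MC(Q_m) = 9.25 + 0.175·179.1489 = 40.6011.
Competitive Q* = 311.8519, so ΔQ = 132.703; wedge = 130.1756 − 40.6011 = 89.5745.
Deadweight loss = ½ × 132.703 × 89.5745 = $5943.40 thousand.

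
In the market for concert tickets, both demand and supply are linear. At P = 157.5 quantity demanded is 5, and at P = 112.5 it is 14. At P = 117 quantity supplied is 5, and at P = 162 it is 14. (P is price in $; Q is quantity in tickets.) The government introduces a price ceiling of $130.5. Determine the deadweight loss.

Demand slope = (112.5 − 157.5)/(14 − 5) = −5, so P = 182.5 − 5Q.
Supply slope = (162 − 117)/(14 − 5) = 5, so P = 92 + 5Q.
Competitive equilibrium: 182.5 − 5Q = 92 + 5Q → Q* = 9.05, P* = 137.25.
At the ceiling P = 130.5, quantity supplied = (130.5 − 92)/5 = 7.7.
Willingness to pay at Q' = 7.7: 182.5 − 5·7.7 = 144.
ΔQ = 9.05 − 7.7 = 1.35; wedge = 144 − 130.5 = 13.5.
The triangle = ½ × 1.35 × 13.5 = $9.11.

$9.11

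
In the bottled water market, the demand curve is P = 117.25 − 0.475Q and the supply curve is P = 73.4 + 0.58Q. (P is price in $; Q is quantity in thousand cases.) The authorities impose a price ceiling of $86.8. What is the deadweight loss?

$179.77 thousand

Competitive equilibrium: 117.25 − 0.475Q = 73.4 + 0.58Q → Q* = 41.564, P* = 97.5071.
At the ceiling P = 86.8, quantity supplied = (86.8 − 73.4)/0.58 = 23.1034.
Willingness to pay at Q' = 23.1034: 117.25 − 0.475·23.1034 = 106.2759.
ΔQ = 41.564 − 23.1034 = 18.4606; wedge = 106.2759 − 86.8 = 19.4759.
DWL = ½ × 18.4606 × 19.4759 = $179.77 thousand.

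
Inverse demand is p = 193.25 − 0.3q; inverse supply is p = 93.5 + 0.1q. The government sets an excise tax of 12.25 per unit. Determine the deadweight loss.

Competitive equilibrium: 193.25 − 0.3q = 93.5 + 0.1q → q* = 249.375, p* = 118.4375.
With the tax, the buyer price exceeds the seller price by 12.25: (193.25 − 0.3q) − (93.5 + 0.1q) = 12.25 → q' = 218.75.
Δq = 249.375 − 218.75 = 30.625; the wedge equals the tax, 12.25.
The triangle = ½ × 30.625 × 12.25 = 187.58.

187.58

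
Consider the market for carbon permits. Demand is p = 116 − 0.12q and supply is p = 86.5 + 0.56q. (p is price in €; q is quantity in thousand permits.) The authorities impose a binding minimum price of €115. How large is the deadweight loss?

€417.67 thousand

Competitive equilibrium: 116 − 0.12q = 86.5 + 0.56q → q* = 43.3824, p* = 110.7941.
At the floor p = 115, quantity demanded = (116 − 115)/0.12 = 8.3333.
Sellers' marginal cost at q' = 8.3333: 86.5 + 0.56·8.3333 = 91.1666.
Δq = 43.3824 − 8.3333 = 35.0491; wedge = 115 − 91.1666 = 23.8334.
The triangle = ½ × 35.0491 × 23.8334 = €417.67 thousand.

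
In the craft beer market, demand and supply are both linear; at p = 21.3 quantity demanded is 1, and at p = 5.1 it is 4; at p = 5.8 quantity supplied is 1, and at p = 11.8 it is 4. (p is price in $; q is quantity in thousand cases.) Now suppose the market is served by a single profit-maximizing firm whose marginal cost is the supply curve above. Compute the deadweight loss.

Demand slope = (5.1 − 21.3)/(4 − 1) = −5.4, so p = 26.7 − 5.4q.
Supply slope = (11.8 − 5.8)/(4 − 1) = 2, so p = 3.8 + 2q.
Competitive equilibrium: 26.7 − 5.4q = 3.8 + 2q → q* = 3.0946, p* = 9.9892.
Marginal revenue: MR = 26.7 − 10.8q. Set MR = MC: 26.7 − 10.8q = 3.8 + 2q → q_m = 1.7891.
Price p_m = 26.7 − 5.4·1.7891 = 17.0389; MC(q_m) = 3.8 + 2·1.7891 = 7.3782.
Competitive q* = 3.0946, so Δq = 1.3055; wedge = 17.0389 − 7.3782 = 9.6607.
DWL = ½ × 1.3055 × 9.6607 = $6.31 thousand.

$6.31 thousand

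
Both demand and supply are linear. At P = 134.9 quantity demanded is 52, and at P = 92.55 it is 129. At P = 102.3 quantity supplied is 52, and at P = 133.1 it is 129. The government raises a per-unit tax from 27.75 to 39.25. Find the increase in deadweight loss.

405.53

Demand slope = (92.55 − 134.9)/(129 − 52) = −0.55, so P = 163.5 − 0.55Q.
Supply slope = (133.1 − 102.3)/(129 − 52) = 0.4, so P = 81.5 + 0.4Q.
Competitive equilibrium: 163.5 − 0.55Q = 81.5 + 0.4Q → Q* = 86.3158, P* = 116.0263.
For a per-unit tax t: ΔQ = t/0.95, so DWL = ½·t·(t/0.95) = t²/1.9.
At t = 27.75: DWL = 405.296. At t = 39.25: DWL = 810.822.
Increase = 810.822 − 405.296 = 405.53.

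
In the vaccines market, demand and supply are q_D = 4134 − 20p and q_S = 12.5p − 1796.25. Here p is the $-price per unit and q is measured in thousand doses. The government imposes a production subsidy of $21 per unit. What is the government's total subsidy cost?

In inverse form: demand p = 206.7 − 0.05q, supply p = 143.7 + 0.08q.
Competitive equilibrium: 206.7 − 0.05q = 143.7 + 0.08q → q* = 484.6154, p* = 182.4692.
The subsidy lowers effective supply by 21: p = 122.7 + 0.08q.
New quantity: 206.7 − 0.05q = 122.7 + 0.08q → q' = 646.1538.
Total subsidy cost = 21 × 646.1538 = $13569.23 thousand.

$13569.23 thousand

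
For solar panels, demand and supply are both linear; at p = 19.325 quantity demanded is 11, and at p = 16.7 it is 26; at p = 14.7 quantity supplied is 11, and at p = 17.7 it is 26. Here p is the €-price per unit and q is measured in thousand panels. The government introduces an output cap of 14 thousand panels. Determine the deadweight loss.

Demand slope = (16.7 − 19.325)/(26 − 11) = −0.175, so p = 21.25 − 0.175q.
Supply slope = (17.7 − 14.7)/(26 − 11) = 0.2, so p = 12.5 + 0.2q.
Competitive equilibrium: 21.25 − 0.175q = 12.5 + 0.2q → q* = 23.3333, p* = 17.1667.
At q = 14: demand price = 21.25 − 0.175·14 = 18.8; supply price = 12.5 + 0.2·14 = 15.3.
Δq = 23.3333 − 14 = 9.3333; wedge = 18.8 − 15.3 = 3.5.
Deadweight loss = ½ × 9.3333 × 3.5 = €16.33 thousand.

€16.33 thousand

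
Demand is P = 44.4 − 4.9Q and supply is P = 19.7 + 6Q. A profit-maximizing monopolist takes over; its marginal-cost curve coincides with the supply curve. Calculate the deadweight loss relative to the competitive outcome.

2.69

Competitive equilibrium: 44.4 − 4.9Q = 19.7 + 6Q → Q* = 2.2661, P* = 33.2963.
Marginal revenue: MR = 44.4 − 9.8Q. Set MR = MC: 44.4 − 9.8Q = 19.7 + 6Q → Q_m = 1.5633.
Price P_m = 44.4 − 4.9·1.5633 = 36.7398; MC(Q_m) = 19.7 + 6·1.5633 = 29.0798.
Competitive Q* = 2.2661, so ΔQ = 0.7028; wedge = 36.7398 − 29.0798 = 7.66.
DWL = ½ × 0.7028 × 7.66 = 2.69.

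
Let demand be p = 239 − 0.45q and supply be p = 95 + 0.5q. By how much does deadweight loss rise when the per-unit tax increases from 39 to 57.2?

921.49

Competitive equilibrium: 239 − 0.45q = 95 + 0.5q → q* = 151.5789, p* = 170.7895.
For a per-unit tax t: Δq = t/0.95, so DWL = ½·t·(t/0.95) = t²/1.9.
At t = 39: DWL = 800.5263. At t = 57.2: DWL = 1722.0211.
Increase = 1722.0211 − 800.5263 = 921.49.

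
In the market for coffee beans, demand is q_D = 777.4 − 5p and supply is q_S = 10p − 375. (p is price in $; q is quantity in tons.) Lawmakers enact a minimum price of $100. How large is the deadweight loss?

$2013.76

In inverse form: demand p = 155.48 − 0.2q, supply p = 37.5 + 0.1q.
Competitive equilibrium: 155.48 − 0.2q = 37.5 + 0.1q → q* = 393.2667, p* = 76.8267.
At the floor p = 100, quantity demanded = (155.48 − 100)/0.2 = 277.4.
Sellers' marginal cost at q' = 277.4: 37.5 + 0.1·277.4 = 65.24.
Δq = 393.2667 − 277.4 = 115.8667; wedge = 100 − 65.24 = 34.76.
The triangle = ½ × 115.8667 × 34.76 = $2013.76.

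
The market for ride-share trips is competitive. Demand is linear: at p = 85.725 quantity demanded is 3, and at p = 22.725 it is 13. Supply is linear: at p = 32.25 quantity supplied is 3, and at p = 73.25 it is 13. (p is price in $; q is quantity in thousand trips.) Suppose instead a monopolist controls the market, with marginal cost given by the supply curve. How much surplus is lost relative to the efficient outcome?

$49.06 thousand

Demand slope = (22.725 − 85.725)/(13 − 3) = −6.3, so p = 104.625 − 6.3q.
Supply slope = (73.25 − 32.25)/(13 − 3) = 4.1, so p = 19.95 + 4.1q.
Competitive equilibrium: 104.625 − 6.3q = 19.95 + 4.1q → q* = 8.14183, p* = 53.33149.
Marginal revenue: MR = 104.625 − 12.6q. Set MR = MC: 104.625 − 12.6q = 19.95 + 4.1q → q_m = 5.07036.
Price p_m = 104.625 − 6.3·5.07036 = 72.68173; MC(q_m) = 19.95 + 4.1·5.07036 = 40.73848.
Competitive q* = 8.14183, so Δq = 3.07147; wedge = 72.68173 − 40.73848 = 31.94325.
Welfare loss = ½ × 3.07147 × 31.94325 = $49.06 thousand.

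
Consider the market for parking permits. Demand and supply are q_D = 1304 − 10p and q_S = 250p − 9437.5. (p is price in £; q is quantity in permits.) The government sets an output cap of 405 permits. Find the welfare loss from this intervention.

£12275.39

In inverse form: demand p = 130.4 − 0.1q, supply p = 37.75 + 0.004q.
Competitive equilibrium: 130.4 − 0.1q = 37.75 + 0.004q → q* = 890.8654, p* = 41.3135.
At q = 405: demand price = 130.4 − 0.1·405 = 89.9; supply price = 37.75 + 0.004·405 = 39.37.
Δq = 890.8654 − 405 = 485.8654; wedge = 89.9 − 39.37 = 50.53.
The triangle = ½ × 485.8654 × 50.53 = £12275.39.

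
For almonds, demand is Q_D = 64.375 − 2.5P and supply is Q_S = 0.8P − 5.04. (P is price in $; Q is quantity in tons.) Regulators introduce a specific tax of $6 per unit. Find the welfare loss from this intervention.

In inverse form: demand P = 25.75 − 0.4Q, supply P = 6.3 + 1.25Q.
Competitive equilibrium: 25.75 − 0.4Q = 6.3 + 1.25Q → Q* = 11.7879, P* = 21.0348.
With the tax, the buyer price exceeds the seller price by 6: (25.75 − 0.4Q) − (6.3 + 1.25Q) = 6 → Q' = 8.1515.
ΔQ = 11.7879 − 8.1515 = 3.6364; the wedge equals the tax, 6.
DWL = ½ × 3.6364 × 6 = $10.91.

$10.91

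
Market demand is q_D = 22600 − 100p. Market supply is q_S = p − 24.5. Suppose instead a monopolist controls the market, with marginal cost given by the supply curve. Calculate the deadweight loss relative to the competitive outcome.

In inverse form: demand p = 226 − 0.01q, supply p = 24.5 + q.
Competitive equilibrium: 226 − 0.01q = 24.5 + q → q* = 199.505, p* = 224.005.
Marginal revenue: MR = 226 − 0.02q. Set MR = MC: 226 − 0.02q = 24.5 + q → q_m = 197.549.
Price p_m = 226 − 0.01·197.549 = 224.0245; MC(q_m) = 24.5 + 1·197.549 = 222.049.
Competitive q* = 199.505, so Δq = 1.956; wedge = 224.0245 − 222.049 = 1.9755.
Welfare loss = ½ × 1.956 × 1.9755 = 1.93.

1.93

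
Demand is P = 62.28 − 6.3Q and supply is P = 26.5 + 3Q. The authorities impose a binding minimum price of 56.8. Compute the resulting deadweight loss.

Competitive equilibrium: 62.28 − 6.3Q = 26.5 + 3Q → Q* = 3.8473, P* = 38.0419.
At the floor P = 56.8, quantity demanded = (62.28 − 56.8)/6.3 = 0.8698.
Sellers' marginal cost at Q' = 0.8698: 26.5 + 3·0.8698 = 29.1094.
ΔQ = 3.8473 − 0.8698 = 2.9775; wedge = 56.8 − 29.1094 = 27.6906.
DWL = ½ × 2.9775 × 27.6906 = 41.22.

41.22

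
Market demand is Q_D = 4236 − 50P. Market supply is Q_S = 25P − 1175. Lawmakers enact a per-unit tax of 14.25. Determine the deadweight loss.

1692.19

In inverse form: demand P = 84.72 − 0.02Q, supply P = 47 + 0.04Q.
Competitive equilibrium: 84.72 − 0.02Q = 47 + 0.04Q → Q* = 628.6667, P* = 72.1467.
With the tax, the buyer price exceeds the seller price by 14.25: (84.72 − 0.02Q) − (47 + 0.04Q) = 14.25 → Q' = 391.1667.
ΔQ = 628.6667 − 391.1667 = 237.5; the wedge equals the tax, 14.25.
Deadweight loss = ½ × 237.5 × 14.25 = 1692.19.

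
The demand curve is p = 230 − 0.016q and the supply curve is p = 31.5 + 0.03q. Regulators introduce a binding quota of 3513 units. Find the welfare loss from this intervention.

14801.71

Competitive equilibrium: 230 − 0.016q = 31.5 + 0.03q → q* = 4315.2174, p* = 160.9565.
At q = 3513: demand price = 230 − 0.016·3513 = 173.792; supply price = 31.5 + 0.03·3513 = 136.89.
Δq = 4315.2174 − 3513 = 802.2174; wedge = 173.792 − 136.89 = 36.902.
The triangle = ½ × 802.2174 × 36.902 = 14801.71.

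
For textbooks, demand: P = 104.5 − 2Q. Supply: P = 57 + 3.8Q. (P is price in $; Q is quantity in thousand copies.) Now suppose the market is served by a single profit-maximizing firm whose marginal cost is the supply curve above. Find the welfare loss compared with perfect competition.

Competitive equilibrium: 104.5 − 2Q = 57 + 3.8Q → Q* = 8.1897, P* = 88.1207.
Marginal revenue: MR = 104.5 − 4Q. Set MR = MC: 104.5 − 4Q = 57 + 3.8Q → Q_m = 6.0897.
Price P_m = 104.5 − 2·6.0897 = 92.3206; MC(Q_m) = 57 + 3.8·6.0897 = 80.1409.
Competitive Q* = 8.1897, so ΔQ = 2.1; wedge = 92.3206 − 80.1409 = 12.1797.
Deadweight loss = ½ × 2.1 × 12.1797 = $12.79 thousand.

$12.79 thousand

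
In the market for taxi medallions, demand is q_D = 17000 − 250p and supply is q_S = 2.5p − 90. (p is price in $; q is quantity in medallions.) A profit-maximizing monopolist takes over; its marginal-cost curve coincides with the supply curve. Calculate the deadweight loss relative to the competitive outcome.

In inverse form: demand p = 68 − 0.004q, supply p = 36 + 0.4q.
Competitive equilibrium: 68 − 0.004q = 36 + 0.4q → q* = 79.2079, p* = 67.6832.
Marginal revenue: MR = 68 − 0.008q. Set MR = MC: 68 − 0.008q = 36 + 0.4q → q_m = 78.4314.
Price p_m = 68 − 0.004·78.4314 = 67.6863; MC(q_m) = 36 + 0.4·78.4314 = 67.3726.
Competitive q* = 79.2079, so Δq = 0.7765; wedge = 67.6863 − 67.3726 = 0.3137.
DWL = ½ × 0.7765 × 0.3137 = $0.12.

$0.12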